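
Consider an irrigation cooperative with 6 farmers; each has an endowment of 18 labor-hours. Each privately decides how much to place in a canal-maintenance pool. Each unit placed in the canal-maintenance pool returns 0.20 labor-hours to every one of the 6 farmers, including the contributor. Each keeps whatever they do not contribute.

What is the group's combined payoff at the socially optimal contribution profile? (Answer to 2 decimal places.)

Each contributed unit returns 1.200 to the group as a whole (0.20 to each of 6 players), which exceeds 1, so the social optimum is full contribution: group total = 1.200 × 108 = 129.60.

129.60 labor-hours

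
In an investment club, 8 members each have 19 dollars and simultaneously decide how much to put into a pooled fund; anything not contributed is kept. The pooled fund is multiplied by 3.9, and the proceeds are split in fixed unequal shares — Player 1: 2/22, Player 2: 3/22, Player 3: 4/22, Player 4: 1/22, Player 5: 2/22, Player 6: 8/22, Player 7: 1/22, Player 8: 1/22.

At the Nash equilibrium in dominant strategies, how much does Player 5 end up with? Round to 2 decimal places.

25.74 dollars

A player with share s gets back 3.9·s per unit contributed, so full contribution is dominant for anyone with s > 1/3.9 = 0.2564 and zero contribution is dominant for anyone below.
The only share above 0.2564 is Player 6's 8/22, contributing 19; the remaining 7 contribute 0. Total contributed: 19.
Player 5 keeps 19 and receives 3.9 × 19 × 2/22 = 6.74 from the pooled fund, for a payoff of 25.74.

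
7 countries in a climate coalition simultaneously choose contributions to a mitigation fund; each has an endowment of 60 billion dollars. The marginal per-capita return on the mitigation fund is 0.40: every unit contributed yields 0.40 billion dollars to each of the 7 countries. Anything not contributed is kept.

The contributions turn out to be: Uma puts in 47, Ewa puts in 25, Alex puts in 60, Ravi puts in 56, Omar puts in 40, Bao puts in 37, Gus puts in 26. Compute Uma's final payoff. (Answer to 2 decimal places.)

Total contributed: 47 + 25 + 60 + 56 + 40 + 37 + 26 = 291.
Each receives 0.40 × 291 = 116.40 from the mitigation fund.
Uma keeps 60 − 47 = 13, so Uma's payoff is 13 + 116.40 = 129.40.

129.40 billion dollars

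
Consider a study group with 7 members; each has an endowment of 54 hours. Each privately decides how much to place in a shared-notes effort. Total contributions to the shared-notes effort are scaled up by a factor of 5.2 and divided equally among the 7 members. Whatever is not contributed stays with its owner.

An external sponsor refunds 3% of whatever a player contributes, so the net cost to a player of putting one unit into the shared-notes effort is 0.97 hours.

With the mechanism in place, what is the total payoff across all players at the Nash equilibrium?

378.00 hours

Even with the mechanism, each unit contributed returns only (5.2/7) / 0.97 = 0.7658 per unit of net cost, so contributing nothing is still dominant.
At the Nash equilibrium no one contributes; group total payoff = 7 × 54 = 378.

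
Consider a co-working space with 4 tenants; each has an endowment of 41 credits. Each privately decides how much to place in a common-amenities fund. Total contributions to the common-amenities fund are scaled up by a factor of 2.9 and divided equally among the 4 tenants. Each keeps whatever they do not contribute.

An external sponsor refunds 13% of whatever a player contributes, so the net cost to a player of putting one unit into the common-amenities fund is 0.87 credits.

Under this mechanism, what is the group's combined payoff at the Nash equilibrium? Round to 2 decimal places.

With the mechanism, a contributed unit returns (2.9/4) / 0.87 = 0.8333 per unit of net cost — still below 1 — so contributing 0 remains dominant for every player.
At the Nash equilibrium no one contributes; group total payoff = 4 × 41 = 164.

164.00 credits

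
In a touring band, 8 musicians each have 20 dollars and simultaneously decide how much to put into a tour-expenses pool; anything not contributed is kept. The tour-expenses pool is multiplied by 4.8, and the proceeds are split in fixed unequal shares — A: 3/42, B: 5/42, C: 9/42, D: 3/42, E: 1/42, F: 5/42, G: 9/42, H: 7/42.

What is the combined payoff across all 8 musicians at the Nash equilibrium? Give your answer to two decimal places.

Player j's private return per contributed unit is 4.8 × (j's share). Contributing is weakly dominant for j when that share is at least 1/4.8 = 0.2083, and contributing 0 is dominant otherwise.
C and G are above the threshold, contributing 20 each; the remaining 6 contribute 0. Total contributed: 40.
The tour-expenses pool pays out 4.8 × 40 = 192.00 in total (split across the unequal shares, but the aggregate is all that matters for the group sum).
The 6 free-riders keep 20 each, adding 120. Group total = 120 + 192.00 = 312.00.

312.00 dollars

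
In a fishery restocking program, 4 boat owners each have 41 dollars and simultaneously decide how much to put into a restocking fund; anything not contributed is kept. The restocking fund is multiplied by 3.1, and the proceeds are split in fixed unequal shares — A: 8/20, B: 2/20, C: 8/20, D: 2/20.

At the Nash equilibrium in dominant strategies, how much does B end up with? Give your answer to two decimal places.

Each unit j contributes comes back to j as 3.1 × (j's share), so j prefers to contribute only if that share exceeds 1/3.1 = 0.3226; otherwise keeping the unit dominates.
A and C are above the threshold, contributing 41 each; the remaining 2 contribute 0. Total contributed: 82.
B keeps 41 and receives 3.1 × 82 × 2/20 = 25.42 from the restocking fund, for a payoff of 66.42.

66.42 dollars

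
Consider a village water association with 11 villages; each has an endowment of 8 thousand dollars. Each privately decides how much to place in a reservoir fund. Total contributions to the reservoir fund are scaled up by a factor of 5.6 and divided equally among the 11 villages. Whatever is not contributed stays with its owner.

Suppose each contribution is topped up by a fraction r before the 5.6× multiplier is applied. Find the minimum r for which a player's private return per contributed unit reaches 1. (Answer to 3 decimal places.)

With matching at rate r, one contributed unit becomes (1 + r) in the reservoir fund and returns 5.6 × (1 + r) / 11 to the contributor.
Setting this equal to 1: 1 + r = 11/5.6 = 1.9643.
So the minimum matching rate is r = 1.9643 − 1 = 0.964.

0.964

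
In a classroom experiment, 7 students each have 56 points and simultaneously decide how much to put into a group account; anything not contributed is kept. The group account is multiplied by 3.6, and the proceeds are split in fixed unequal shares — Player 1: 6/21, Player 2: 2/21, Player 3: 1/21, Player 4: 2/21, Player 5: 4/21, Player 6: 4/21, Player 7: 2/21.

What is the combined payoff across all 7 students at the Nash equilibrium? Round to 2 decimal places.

537.60 points

Each unit j contributes comes back to j as 3.6 × (j's share), so j prefers to contribute only if that share exceeds 1/3.6 = 0.2778; otherwise keeping the unit dominates.
The only share above 0.2778 is Player 1's 6/21, contributing 56; the remaining 6 contribute 0. Total contributed: 56.
The group account pays out 3.6 × 56 = 201.60 in total (split across the unequal shares, but the aggregate is all that matters for the group sum).
The 6 free-riders keep 56 each, adding 336. Group total = 336 + 201.60 = 537.60.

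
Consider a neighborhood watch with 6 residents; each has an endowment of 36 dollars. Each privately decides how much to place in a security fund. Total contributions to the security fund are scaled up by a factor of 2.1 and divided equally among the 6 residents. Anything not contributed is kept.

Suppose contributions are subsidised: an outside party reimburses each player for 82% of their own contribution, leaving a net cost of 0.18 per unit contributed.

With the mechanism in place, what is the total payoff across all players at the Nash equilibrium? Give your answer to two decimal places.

The effective private return per unit is now (2.1/6) / 0.18 = 1.9444 > 1, so every player's dominant strategy flips to full contribution.
So the Nash equilibrium is full contribution by all 6; the group earns 6 × (36 × 0.82 + 2.1 × 36) = 630.72.

630.72 dollars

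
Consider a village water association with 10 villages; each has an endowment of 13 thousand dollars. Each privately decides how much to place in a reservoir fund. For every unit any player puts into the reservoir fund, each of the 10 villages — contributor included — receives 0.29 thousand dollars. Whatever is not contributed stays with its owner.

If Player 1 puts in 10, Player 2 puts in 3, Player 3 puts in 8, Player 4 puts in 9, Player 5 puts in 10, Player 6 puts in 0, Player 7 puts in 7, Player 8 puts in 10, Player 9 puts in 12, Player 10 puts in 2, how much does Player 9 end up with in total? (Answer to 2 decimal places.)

Total contributed: 10 + 3 + 8 + 9 + 10 + 0 + 7 + 10 + 12 + 2 = 71.
Each receives 0.29 × 71 = 20.59 from the reservoir fund.
Player 9 keeps 13 − 12 = 1, so Player 9's payoff is 1 + 20.59 = 21.59.

21.59 thousand dollars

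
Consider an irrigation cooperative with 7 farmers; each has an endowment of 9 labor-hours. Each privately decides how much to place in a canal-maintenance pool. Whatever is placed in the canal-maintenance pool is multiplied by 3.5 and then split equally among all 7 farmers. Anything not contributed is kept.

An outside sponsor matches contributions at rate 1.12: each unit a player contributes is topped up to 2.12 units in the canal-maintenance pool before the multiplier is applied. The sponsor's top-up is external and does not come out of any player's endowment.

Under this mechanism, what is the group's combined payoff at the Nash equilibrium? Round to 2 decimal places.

With the mechanism, a contributed unit returns 3.5 × 2.12 / 7 = 1.0600 per unit of net cost to the contributor — now above 1 — so contributing fully is weakly dominant for every player.
So the Nash equilibrium is full contribution by all 7; the group earns 3.5 × 2.12 × 63 = 467.46.

467.46 labor-hours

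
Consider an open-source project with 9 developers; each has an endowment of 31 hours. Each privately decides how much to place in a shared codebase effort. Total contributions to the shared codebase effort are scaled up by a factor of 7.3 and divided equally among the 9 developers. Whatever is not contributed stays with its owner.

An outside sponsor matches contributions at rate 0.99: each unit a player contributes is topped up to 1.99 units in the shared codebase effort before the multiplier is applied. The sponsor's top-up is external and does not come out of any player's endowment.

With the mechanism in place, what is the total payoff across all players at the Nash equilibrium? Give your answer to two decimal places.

4053.03 hours

Under the mechanism each unit contributed yields 7.3 × 1.99 / 9 = 1.6141 back to its contributor per unit of net cost, which exceeds 1, making full contribution the dominant choice for everyone.
So the Nash equilibrium is full contribution by all 9; the group earns 7.3 × 1.99 × 279 = 4053.03.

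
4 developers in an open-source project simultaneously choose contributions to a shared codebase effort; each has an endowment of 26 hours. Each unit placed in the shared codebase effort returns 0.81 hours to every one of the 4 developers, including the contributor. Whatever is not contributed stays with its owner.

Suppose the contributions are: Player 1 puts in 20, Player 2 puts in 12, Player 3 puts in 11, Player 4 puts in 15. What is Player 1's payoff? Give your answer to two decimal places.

52.98 hours

Total contributed: 20 + 12 + 11 + 15 = 58.
Each receives 0.81 × 58 = 46.98 from the shared codebase effort.
Player 1 keeps 26 − 20 = 6, so Player 1's payoff is 6 + 46.98 = 52.98.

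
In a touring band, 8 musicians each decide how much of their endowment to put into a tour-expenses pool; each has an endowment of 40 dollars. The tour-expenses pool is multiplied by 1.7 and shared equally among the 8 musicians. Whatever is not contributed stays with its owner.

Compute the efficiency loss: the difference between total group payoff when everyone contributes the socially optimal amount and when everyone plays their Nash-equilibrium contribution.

Each contributed unit returns 1.7/8 = 0.2125 to its contributor — below 1 — so contributing 0 is dominant for every player. At the Nash equilibrium everyone keeps their 40, and the group total is 8 × 40 = 320.
Each contributed unit returns 1.700 to the group as a whole (0.2125 to each of 8 players), which exceeds 1, so the social optimum is full contribution: group total = 1.700 × 320 = 544.00.
Efficiency loss = 544.00 − 320 = 224.00.

224.00 dollars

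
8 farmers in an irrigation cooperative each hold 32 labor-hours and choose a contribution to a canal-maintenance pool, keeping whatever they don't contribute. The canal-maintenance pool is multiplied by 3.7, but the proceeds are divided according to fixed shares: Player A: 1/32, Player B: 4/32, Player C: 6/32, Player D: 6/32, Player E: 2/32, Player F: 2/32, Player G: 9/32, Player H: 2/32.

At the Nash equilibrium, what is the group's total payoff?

Player j's private return per contributed unit is 3.7 × (j's share). Contributing is weakly dominant for j when that share is at least 1/3.7 = 0.2703, and contributing 0 is dominant otherwise.
Only Player G (9/32) clears that bar, contributing 32; the remaining 7 contribute 0. Total contributed: 32.
The canal-maintenance pool pays out 3.7 × 32 = 118.40 in total (split across the unequal shares, but the aggregate is all that matters for the group sum).
The 7 free-riders keep 32 each, adding 224. Group total = 224 + 118.40 = 342.40.

342.40 labor-hours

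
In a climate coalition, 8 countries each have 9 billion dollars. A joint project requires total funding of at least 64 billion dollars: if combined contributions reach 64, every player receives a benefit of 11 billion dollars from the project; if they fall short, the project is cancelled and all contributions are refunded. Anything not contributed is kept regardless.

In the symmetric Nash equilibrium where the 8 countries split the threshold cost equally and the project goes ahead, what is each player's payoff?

12 billion dollars

Equal share of the threshold: 64/8 = 8.
At this profile no one gains by cutting their contribution: any cut drops the total below 64, the project is cancelled, contributions are refunded, and the deviator ends with 9, which is less than 9 − 8 + 11 = 12. Contributing more than 8 just wastes the excess. So contributing exactly 8 is a best response.
Each player's payoff: 9 − 8 + 11 = 12.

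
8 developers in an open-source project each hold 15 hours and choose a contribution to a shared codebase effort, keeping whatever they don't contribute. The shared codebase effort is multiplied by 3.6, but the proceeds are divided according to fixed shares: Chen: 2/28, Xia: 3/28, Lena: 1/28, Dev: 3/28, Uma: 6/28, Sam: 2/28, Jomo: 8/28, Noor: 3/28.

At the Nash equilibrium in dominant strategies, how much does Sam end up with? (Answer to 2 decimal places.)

18.86 hours

Each unit j contributes comes back to j as 3.6 × (j's share), so j prefers to contribute only if that share exceeds 1/3.6 = 0.2778; otherwise keeping the unit dominates.
The only share above 0.2778 is Jomo's 8/28, contributing 15; the remaining 7 contribute 0. Total contributed: 15.
Sam keeps 15 and receives 3.6 × 15 × 2/28 = 3.86 from the shared codebase effort, for a payoff of 18.86.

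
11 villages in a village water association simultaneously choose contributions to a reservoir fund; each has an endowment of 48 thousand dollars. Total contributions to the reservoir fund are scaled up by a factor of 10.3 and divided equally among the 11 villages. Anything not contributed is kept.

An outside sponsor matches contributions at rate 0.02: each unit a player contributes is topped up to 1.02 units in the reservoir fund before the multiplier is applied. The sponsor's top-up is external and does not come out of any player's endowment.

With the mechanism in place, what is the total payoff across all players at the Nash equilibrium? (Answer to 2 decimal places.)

528.00 thousand dollars

Even with the mechanism, each unit contributed returns only 10.3 × 1.02 / 11 = 0.9551 per unit of net cost, so contributing nothing is still dominant.
Everyone keeps their endowment and the group total is 11 × 48 = 528.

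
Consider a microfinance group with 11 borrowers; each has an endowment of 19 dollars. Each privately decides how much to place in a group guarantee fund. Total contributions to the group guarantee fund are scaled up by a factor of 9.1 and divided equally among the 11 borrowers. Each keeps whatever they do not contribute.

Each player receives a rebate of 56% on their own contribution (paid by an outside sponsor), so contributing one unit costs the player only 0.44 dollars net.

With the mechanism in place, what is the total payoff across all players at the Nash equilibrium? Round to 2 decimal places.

2018.94 dollars

Under the mechanism each unit contributed yields (9.1/11) / 0.44 = 1.8802 back to its contributor per unit of net cost, which exceeds 1, making full contribution the dominant choice for everyone.
So the Nash equilibrium is full contribution by all 11; the group earns 11 × (19 × 0.56 + 9.1 × 19) = 2018.94.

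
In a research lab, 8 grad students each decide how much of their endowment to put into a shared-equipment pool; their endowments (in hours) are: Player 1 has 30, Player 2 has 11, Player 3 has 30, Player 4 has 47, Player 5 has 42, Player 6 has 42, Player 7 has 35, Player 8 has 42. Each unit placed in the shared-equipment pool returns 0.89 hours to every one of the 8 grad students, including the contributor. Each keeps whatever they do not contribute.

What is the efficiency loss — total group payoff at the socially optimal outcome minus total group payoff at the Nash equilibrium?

1707.48 hours

The private return per contributed unit is 0.89 < 1 for everyone, so the Nash equilibrium is zero contribution and the group total is Σ E_j = 30 + 11 + 30 + 47 + 42 + 42 + 35 + 42 = 279.
Each contributed unit returns 7.120 to the group, so the social optimum is full contribution by everyone: group total = 7.120 × 279 = 1986.48.
Efficiency loss = (7.120 − 1) × 279 = 1707.48.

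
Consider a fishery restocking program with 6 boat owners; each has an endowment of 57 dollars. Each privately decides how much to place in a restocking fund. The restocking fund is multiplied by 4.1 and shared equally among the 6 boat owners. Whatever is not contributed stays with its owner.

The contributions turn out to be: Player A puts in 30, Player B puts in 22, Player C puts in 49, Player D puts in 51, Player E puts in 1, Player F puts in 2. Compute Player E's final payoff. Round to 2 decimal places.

Total contributed: 30 + 22 + 49 + 51 + 1 + 2 = 155.
Each receives 4.1 × 155 / 6 = 105.92 from the restocking fund.
Player E keeps 57 − 1 = 56, so Player E's payoff is 56 + 105.92 = 161.92.

161.92 dollars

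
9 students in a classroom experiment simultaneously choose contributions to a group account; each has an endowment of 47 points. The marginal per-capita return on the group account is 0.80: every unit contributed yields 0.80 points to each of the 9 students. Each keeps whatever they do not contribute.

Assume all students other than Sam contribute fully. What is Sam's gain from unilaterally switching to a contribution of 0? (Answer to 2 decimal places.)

9.40 points

Switching from a contribution of 47 to 0 lets Sam keep an extra 47 points, but lowers the group account by 47, which costs Sam their own share of that drop: 0.80 × 47 = 37.60.
Net gain = 47 − 37.60 = 9.40. The private return per contributed unit (0.80) is below 1, so free-riding is indeed the best response regardless of what the others do.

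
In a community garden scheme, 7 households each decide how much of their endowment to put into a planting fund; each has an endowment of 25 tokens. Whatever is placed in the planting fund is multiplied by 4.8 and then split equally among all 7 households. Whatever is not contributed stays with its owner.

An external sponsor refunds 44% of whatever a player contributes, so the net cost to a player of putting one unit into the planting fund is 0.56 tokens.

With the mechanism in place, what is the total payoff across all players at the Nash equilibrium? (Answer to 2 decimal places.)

917.00 tokens

The effective private return per unit is now (4.8/7) / 0.56 = 1.2245 > 1, so every player's dominant strategy flips to full contribution.
So the Nash equilibrium is full contribution by all 7; the group earns 7 × (25 × 0.44 + 4.8 × 25) = 917.00.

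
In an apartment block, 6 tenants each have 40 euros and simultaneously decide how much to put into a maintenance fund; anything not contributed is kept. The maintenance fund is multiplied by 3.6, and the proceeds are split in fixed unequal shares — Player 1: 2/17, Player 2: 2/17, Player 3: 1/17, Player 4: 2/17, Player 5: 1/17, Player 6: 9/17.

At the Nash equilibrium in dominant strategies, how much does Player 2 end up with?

For player j, contributing a unit is worthwhile iff 3.6 × (j's share) ≥ 1, i.e. iff j's share is at least 0.2778.
Only Player 6 (9/17) clears that bar, contributing 40; the remaining 5 contribute 0. Total contributed: 40.
Player 2 keeps 40 and receives 3.6 × 40 × 2/17 = 16.94 from the maintenance fund, for a payoff of 56.94.

56.94 euros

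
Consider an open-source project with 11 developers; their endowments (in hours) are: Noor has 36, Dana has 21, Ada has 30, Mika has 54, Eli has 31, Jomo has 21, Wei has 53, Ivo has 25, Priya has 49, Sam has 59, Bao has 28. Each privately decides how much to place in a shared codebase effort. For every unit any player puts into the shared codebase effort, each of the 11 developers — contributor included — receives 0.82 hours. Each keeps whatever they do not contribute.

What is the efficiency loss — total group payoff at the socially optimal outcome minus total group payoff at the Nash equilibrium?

The private return per contributed unit is 0.82 < 1 for everyone, so the Nash equilibrium is zero contribution and the group total is Σ E_j = 36 + 21 + 30 + 54 + 31 + 21 + 53 + 25 + 49 + 59 + 28 = 407.
Each contributed unit returns 9.020 to the group, so the social optimum is full contribution by everyone: group total = 9.020 × 407 = 3671.14.
Efficiency loss = (9.020 − 1) × 407 = 3264.14.

3264.14 hours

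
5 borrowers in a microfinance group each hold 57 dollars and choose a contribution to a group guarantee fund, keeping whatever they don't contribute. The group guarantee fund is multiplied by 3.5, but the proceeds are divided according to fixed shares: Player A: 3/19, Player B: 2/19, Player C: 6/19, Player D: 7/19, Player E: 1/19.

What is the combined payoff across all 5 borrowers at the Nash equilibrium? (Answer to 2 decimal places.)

570.00 dollars

A player with share s gets back 3.5·s per unit contributed, so full contribution is dominant for anyone with s > 1/3.5 = 0.2857 and zero contribution is dominant for anyone below.
The shares above 0.2857 belong to Player C and Player D, contributing 57 each; the remaining 3 contribute 0. Total contributed: 114.
The group guarantee fund pays out 3.5 × 114 = 399.00 in total (split across the unequal shares, but the aggregate is all that matters for the group sum).
The 3 free-riders keep 57 each, adding 171. Group total = 171 + 399.00 = 570.00.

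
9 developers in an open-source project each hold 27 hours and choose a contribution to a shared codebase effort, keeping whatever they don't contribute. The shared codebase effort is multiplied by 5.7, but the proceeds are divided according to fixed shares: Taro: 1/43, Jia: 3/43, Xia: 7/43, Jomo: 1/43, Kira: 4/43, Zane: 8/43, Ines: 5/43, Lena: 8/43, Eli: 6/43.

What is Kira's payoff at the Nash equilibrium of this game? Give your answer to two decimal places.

55.63 hours

Player j's private return per contributed unit is 5.7 × (j's share). Contributing is weakly dominant for j when that share is at least 1/5.7 = 0.1754, and contributing 0 is dominant otherwise.
Zane and Lena are above the threshold, contributing 27 each; the remaining 7 contribute 0. Total contributed: 54.
Kira keeps 27 and receives 5.7 × 54 × 4/43 = 28.63 from the shared codebase effort, for a payoff of 55.63.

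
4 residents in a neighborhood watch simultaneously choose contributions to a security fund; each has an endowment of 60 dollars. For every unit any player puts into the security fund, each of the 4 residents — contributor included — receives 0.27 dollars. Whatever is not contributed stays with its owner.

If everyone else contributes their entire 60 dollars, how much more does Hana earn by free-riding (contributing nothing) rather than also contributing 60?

43.80 dollars

Switching from a contribution of 60 to 0 lets Hana keep an extra 60 dollars, but lowers the security fund by 60, which costs Hana their own share of that drop: 0.27 × 60 = 16.20.
Net gain = 60 − 16.20 = 43.80. The private return per contributed unit (0.27) is below 1, so free-riding is indeed the best response regardless of what the others do.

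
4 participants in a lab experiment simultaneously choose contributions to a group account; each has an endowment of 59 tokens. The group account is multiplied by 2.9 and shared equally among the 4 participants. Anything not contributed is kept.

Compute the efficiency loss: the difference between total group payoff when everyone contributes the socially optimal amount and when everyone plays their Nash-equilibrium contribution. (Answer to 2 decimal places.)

448.40 tokens

Each contributed unit returns 2.9/4 = 0.7250 to its contributor — below 1 — so contributing 0 is dominant for every player. At the Nash equilibrium everyone keeps their 59, and the group total is 4 × 59 = 236.
Each contributed unit returns 2.900 to the group as a whole (0.7250 to each of 4 players), which exceeds 1, so the social optimum is full contribution: group total = 2.900 × 236 = 684.40.
Efficiency loss = 684.40 − 236 = 448.40.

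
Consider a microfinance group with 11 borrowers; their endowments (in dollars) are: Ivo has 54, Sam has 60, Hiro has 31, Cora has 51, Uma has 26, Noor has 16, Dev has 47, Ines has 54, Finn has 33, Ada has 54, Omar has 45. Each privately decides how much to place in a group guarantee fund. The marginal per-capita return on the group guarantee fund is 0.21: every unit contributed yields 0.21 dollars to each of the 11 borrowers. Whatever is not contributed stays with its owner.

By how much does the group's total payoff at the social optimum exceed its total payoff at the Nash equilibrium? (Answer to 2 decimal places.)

617.01 dollars

The private return per contributed unit is 0.21 < 1 for everyone, so the Nash equilibrium is zero contribution and the group total is Σ E_j = 54 + 60 + 31 + 51 + 26 + 16 + 47 + 54 + 33 + 54 + 45 = 471.
Each contributed unit returns 2.310 to the group, so the social optimum is full contribution by everyone: group total = 2.310 × 471 = 1088.01.
Efficiency loss = (2.310 − 1) × 471 = 617.01.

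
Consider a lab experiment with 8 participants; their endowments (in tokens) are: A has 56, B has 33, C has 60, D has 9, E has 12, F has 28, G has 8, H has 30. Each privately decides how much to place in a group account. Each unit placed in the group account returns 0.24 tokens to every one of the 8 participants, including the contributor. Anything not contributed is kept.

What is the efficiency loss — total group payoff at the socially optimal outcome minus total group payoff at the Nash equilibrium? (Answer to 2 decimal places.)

217.12 tokens

The private return per contributed unit is 0.24 < 1 for everyone, so the Nash equilibrium is zero contribution and the group total is Σ E_j = 56 + 33 + 60 + 9 + 12 + 28 + 8 + 30 = 236.
Each contributed unit returns 1.920 to the group, so the social optimum is full contribution by everyone: group total = 1.920 × 236 = 453.12.
Efficiency loss = (1.920 − 1) × 236 = 217.12.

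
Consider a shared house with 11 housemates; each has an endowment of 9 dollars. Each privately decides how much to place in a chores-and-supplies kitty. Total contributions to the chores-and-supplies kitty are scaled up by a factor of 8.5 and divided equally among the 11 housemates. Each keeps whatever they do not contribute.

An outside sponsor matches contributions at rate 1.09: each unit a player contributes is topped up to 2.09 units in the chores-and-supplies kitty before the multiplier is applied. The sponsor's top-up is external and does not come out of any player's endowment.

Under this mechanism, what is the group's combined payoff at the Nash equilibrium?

1758.74 dollars

With the mechanism, a contributed unit returns 8.5 × 2.09 / 11 = 1.6150 per unit of net cost to the contributor — now above 1 — so contributing fully is weakly dominant for every player.
So the Nash equilibrium is full contribution by all 11; the group earns 8.5 × 2.09 × 99 = 1758.74.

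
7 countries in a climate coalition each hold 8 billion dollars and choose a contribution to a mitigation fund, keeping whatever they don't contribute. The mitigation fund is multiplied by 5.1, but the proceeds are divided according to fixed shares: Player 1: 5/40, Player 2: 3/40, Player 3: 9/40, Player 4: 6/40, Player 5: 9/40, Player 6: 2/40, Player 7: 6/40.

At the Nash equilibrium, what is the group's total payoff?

Each unit j contributes comes back to j as 5.1 × (j's share), so j prefers to contribute only if that share exceeds 1/5.1 = 0.1961; otherwise keeping the unit dominates.
Player 3 and Player 5 are above the threshold, contributing 8 each; the remaining 5 contribute 0. Total contributed: 16.
The mitigation fund pays out 5.1 × 16 = 81.60 in total (split across the unequal shares, but the aggregate is all that matters for the group sum).
The 5 free-riders keep 8 each, adding 40. Group total = 40 + 81.60 = 121.60.

121.60 billion dollars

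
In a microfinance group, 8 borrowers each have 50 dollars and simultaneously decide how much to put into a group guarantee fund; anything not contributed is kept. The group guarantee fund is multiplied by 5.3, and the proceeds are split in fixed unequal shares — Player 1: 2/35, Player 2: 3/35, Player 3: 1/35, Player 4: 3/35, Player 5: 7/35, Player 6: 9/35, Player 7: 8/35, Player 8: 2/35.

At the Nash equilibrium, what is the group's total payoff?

For player j, contributing a unit is worthwhile iff 5.3 × (j's share) ≥ 1, i.e. iff j's share is at least 0.1887.
Player 5, Player 6 and Player 7 are above the threshold, contributing 50 each; the remaining 5 contribute 0. Total contributed: 150.
The group guarantee fund pays out 5.3 × 150 = 795.00 in total (split across the unequal shares, but the aggregate is all that matters for the group sum).
The 5 free-riders keep 50 each, adding 250. Group total = 250 + 795.00 = 1045.00.

1045.00 dollars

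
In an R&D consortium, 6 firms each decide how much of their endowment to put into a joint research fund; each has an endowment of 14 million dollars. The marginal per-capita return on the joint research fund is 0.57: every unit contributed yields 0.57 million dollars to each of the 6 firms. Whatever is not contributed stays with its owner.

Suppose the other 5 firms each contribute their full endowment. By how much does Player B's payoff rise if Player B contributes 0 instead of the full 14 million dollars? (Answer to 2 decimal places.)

6.02 million dollars

Switching from a contribution of 14 to 0 lets Player B keep an extra 14 million dollars, but lowers the joint research fund by 14, which costs Player B their own share of that drop: 0.57 × 14 = 7.98.
Net gain = 14 − 7.98 = 6.02. The private return per contributed unit (0.57) is below 1, so free-riding is indeed the best response regardless of what the others do.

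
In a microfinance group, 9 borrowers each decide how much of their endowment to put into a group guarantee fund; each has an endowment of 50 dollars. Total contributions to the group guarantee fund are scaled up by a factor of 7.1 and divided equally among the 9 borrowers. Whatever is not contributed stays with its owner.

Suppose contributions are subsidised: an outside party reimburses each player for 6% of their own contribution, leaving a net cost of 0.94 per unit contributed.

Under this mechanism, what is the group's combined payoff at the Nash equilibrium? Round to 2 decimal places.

The effective private return is (7.1/9) / 0.94 = 0.8392, which is still under 1, so the mechanism doesn't change anyone's dominant strategy: zero contribution.
At the Nash equilibrium no one contributes; group total payoff = 9 × 50 = 450.

450.00 dollars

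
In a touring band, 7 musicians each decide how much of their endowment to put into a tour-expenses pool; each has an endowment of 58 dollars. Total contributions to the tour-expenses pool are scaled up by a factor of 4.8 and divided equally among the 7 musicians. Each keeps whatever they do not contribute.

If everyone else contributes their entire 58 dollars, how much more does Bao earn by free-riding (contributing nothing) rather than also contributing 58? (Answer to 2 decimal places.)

Switching from a contribution of 58 to 0 lets Bao keep an extra 58 dollars, but lowers the tour-expenses pool by 58, which costs Bao their own share of that drop: 4.8/7 × 58 = 39.77.
Net gain = 58 − 39.77 = 18.23. The private return per contributed unit (0.6857) is below 1, so free-riding is indeed the best response regardless of what the others do.

18.23 dollars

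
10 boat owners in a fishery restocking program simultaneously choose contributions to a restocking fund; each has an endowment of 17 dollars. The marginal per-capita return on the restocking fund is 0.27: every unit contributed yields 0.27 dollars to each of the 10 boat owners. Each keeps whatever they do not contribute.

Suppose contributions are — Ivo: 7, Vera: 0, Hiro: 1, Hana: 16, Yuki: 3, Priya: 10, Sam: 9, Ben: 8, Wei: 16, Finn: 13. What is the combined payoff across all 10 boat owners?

Total contributed: 7 + 0 + 1 + 16 + 3 + 10 + 9 + 8 + 16 + 13 = 83; total kept: 10 × 17 − 83 = 87.
The restocking fund pays out 0.27 × 10 × 83 = 224.10 in aggregate.
Group total = 87 + 224.10 = 311.10.

311.10 dollars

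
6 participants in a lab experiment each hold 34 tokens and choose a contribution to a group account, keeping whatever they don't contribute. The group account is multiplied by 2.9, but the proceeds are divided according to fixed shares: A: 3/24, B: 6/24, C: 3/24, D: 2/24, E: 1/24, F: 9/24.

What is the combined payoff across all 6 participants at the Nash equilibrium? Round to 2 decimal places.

268.60 tokens

Player j's private return per contributed unit is 2.9 × (j's share). Contributing is weakly dominant for j when that share is at least 1/2.9 = 0.3448, and contributing 0 is dominant otherwise.
Only F (9/24) clears that bar, contributing 34; the remaining 5 contribute 0. Total contributed: 34.
The group account pays out 2.9 × 34 = 98.60 in total (split across the unequal shares, but the aggregate is all that matters for the group sum).
The 5 free-riders keep 34 each, adding 170. Group total = 170 + 98.60 = 268.60.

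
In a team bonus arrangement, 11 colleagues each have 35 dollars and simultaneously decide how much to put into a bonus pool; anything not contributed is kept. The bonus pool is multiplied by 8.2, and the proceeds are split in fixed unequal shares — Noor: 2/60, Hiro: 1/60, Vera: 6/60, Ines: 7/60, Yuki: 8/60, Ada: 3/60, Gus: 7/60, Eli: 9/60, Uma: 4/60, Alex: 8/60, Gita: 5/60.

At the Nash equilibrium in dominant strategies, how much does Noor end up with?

63.70 dollars

Each unit j contributes comes back to j as 8.2 × (j's share), so j prefers to contribute only if that share exceeds 1/8.2 = 0.1220; otherwise keeping the unit dominates.
Yuki, Eli and Alex clear that bar, contributing 35 each; the remaining 8 contribute 0. Total contributed: 105.
Noor keeps 35 and receives 8.2 × 105 × 2/60 = 28.70 from the bonus pool, for a payoff of 63.70.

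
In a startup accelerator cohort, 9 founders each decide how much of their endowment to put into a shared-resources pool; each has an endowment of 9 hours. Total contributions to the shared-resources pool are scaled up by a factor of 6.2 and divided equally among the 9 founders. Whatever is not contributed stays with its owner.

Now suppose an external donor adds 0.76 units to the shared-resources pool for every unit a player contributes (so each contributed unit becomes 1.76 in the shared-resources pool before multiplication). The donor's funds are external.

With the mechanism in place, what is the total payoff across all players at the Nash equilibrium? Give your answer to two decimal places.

Under the mechanism each unit contributed yields 6.2 × 1.76 / 9 = 1.2124 back to its contributor per unit of net cost, which exceeds 1, making full contribution the dominant choice for everyone.
At the Nash equilibrium everyone contributes 9. Group total payoff = 6.2 × 1.76 × 81 = 883.87.

883.87 hours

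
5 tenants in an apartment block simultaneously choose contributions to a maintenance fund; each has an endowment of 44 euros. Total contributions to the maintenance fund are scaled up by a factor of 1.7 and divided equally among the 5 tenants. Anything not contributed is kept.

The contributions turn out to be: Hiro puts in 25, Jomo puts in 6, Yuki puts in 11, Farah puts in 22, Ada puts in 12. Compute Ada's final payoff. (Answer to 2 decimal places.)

57.84 euros

Total contributed: 25 + 6 + 11 + 22 + 12 = 76.
Each receives 1.7 × 76 / 5 = 25.84 from the maintenance fund.
Ada keeps 44 − 12 = 32, so Ada's payoff is 32 + 25.84 = 57.84.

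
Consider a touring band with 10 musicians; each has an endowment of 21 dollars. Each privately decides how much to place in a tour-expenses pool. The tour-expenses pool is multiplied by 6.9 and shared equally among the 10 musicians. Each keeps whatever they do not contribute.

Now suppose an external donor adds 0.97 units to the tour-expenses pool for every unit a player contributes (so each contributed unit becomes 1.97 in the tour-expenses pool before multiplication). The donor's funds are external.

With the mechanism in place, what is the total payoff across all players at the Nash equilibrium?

With the mechanism, a contributed unit returns 6.9 × 1.97 / 10 = 1.3593 per unit of net cost to the contributor — now above 1 — so contributing fully is weakly dominant for every player.
At the Nash equilibrium everyone contributes 21. Group total payoff = 6.9 × 1.97 × 210 = 2854.53.

2854.53 dollars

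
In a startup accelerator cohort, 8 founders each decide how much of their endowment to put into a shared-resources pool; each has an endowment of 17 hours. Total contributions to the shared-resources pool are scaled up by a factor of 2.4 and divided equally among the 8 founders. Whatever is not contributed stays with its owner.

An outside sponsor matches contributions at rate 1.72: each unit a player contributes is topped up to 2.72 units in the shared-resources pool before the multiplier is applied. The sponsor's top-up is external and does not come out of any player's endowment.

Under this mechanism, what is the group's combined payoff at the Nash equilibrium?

136.00 hours

With the mechanism, a contributed unit returns 2.4 × 2.72 / 8 = 0.8160 per unit of net cost — still below 1 — so contributing 0 remains dominant for every player.
At the Nash equilibrium no one contributes; group total payoff = 8 × 17 = 136.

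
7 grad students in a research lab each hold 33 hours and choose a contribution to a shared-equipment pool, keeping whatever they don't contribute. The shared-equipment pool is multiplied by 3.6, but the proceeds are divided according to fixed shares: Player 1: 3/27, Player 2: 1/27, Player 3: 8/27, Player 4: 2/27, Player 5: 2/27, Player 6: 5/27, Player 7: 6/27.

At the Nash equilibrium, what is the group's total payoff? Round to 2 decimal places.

316.80 hours

For player j, contributing a unit is worthwhile iff 3.6 × (j's share) ≥ 1, i.e. iff j's share is at least 0.2778.
The only share above 0.2778 is Player 3's 8/27, contributing 33; the remaining 6 contribute 0. Total contributed: 33.
The shared-equipment pool pays out 3.6 × 33 = 118.80 in total (split across the unequal shares, but the aggregate is all that matters for the group sum).
The 6 free-riders keep 33 each, adding 198. Group total = 198 + 118.80 = 316.80.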